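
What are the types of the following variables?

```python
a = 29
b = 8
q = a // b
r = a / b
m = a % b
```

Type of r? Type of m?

int / int returns float; int % int returns int

float, int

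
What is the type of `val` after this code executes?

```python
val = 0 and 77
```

'and' returns the first falsy value (0, which is int)

int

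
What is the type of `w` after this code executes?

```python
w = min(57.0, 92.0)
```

min() of floats returns float

float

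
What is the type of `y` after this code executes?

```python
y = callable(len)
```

callable() returns bool

bool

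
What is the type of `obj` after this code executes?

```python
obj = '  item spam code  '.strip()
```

str.strip() returns str

str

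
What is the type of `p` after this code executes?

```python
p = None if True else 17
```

Ternary: condition is True, if branch (None) taken → NoneType

NoneType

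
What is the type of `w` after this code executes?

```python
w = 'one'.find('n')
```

str.find() returns int (index, or -1)

int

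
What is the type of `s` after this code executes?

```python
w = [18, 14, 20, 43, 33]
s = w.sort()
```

list.sort() returns None (sorts in place)

NoneType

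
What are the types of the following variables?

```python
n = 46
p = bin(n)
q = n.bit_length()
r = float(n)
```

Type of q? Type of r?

int.bit_length() returns int; float() returns float

int, float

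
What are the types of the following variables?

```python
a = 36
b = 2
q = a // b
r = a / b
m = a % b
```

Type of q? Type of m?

int // int returns int; int % int returns int

int, int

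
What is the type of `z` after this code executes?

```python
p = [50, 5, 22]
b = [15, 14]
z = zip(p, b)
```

zip() returns a zip iterator object

zip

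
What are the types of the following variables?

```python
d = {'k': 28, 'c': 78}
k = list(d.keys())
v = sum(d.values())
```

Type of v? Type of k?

sum of int values returns int; list(...) returns list

int, list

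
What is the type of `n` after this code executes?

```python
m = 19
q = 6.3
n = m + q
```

int + float returns float (19 + 6.3 = 25.3)

float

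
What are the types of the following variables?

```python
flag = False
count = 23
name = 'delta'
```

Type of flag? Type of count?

flag is bool; count is int

bool, int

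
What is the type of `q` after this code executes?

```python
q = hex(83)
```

hex() returns str representation

str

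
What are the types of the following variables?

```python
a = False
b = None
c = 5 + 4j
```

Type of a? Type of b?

a is bool; b is NoneType

bool, NoneType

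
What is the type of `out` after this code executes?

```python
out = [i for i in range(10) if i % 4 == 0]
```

A list comprehension [...] produces a list

list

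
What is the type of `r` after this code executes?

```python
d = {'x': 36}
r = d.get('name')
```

dict.get() returns None when key 'name' is not found and no default given

NoneType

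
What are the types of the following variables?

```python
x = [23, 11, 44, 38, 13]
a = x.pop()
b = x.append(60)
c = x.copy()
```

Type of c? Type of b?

list.copy() returns list; list.append() returns None

list, NoneType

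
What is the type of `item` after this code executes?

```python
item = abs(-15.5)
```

abs() of float returns float

float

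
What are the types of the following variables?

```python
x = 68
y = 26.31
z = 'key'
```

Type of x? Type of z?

x is int; z is str

int, str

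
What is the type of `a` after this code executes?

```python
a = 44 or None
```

'or' returns first truthy value (44, int)

int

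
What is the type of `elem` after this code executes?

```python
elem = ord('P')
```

ord() returns int (Unicode code point)

int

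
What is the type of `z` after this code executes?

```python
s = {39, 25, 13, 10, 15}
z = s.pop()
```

Popping from a set of ints returns int

int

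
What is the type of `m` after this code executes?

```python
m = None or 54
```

'or' with None returns the other value (54, int)

int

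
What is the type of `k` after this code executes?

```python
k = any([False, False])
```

any() returns bool

bool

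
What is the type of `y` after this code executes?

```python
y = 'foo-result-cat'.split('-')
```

str.split() returns list

list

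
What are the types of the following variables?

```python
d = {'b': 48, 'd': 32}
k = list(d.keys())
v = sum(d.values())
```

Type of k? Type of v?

list(...) returns list; sum of int values returns int

list, int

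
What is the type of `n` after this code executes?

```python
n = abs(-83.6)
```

abs() of float returns float

float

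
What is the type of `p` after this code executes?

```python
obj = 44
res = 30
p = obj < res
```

Comparison operators return bool

bool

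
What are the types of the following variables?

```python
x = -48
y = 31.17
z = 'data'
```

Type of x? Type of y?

x is int; y is float

int, float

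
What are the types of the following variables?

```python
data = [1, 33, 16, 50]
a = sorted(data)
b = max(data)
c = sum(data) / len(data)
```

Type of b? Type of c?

max of ints returns int; int / int returns float

int, float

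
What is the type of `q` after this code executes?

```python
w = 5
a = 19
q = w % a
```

int % int returns int (5 % 19 = 5)

int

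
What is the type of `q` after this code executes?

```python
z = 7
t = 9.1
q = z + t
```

int + float returns float (7 + 9.1 = 16.1)

float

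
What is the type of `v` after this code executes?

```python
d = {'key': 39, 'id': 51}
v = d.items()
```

dict.items() returns a dict_items view

dict_items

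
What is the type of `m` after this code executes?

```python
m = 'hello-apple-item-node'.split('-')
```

str.split() returns list

list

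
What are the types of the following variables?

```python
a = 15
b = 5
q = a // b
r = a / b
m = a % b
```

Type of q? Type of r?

int // int returns int; int / int returns float

int, float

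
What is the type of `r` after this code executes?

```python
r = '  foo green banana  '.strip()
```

str.strip() returns str

str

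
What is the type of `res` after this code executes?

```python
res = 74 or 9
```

'or' returns the first truthy value (74, which is int)

int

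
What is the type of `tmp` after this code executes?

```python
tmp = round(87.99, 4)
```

round() with ndigits arg returns float

float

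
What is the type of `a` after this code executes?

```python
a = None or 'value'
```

'or' with None returns the other value ('value', str)

str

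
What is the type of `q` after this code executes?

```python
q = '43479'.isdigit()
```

str.isdigit() returns bool

bool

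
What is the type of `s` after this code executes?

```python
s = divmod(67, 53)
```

divmod() returns a tuple (quotient, remainder)

tuple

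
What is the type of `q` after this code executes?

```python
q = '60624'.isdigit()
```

str.isdigit() returns bool

bool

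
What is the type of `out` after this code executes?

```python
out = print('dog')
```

print() returns None

NoneType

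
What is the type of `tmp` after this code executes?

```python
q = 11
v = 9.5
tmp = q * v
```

int * float returns float (11 * 9.5 = 104.5)

float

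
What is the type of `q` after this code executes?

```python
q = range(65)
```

range() returns a range object

range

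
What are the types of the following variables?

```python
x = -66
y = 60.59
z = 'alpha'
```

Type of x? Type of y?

x is int; y is float

int, float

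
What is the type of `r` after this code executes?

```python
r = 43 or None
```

'or' returns first truthy value (43, int)

int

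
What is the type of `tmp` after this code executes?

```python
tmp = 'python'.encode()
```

str.encode() returns bytes

bytes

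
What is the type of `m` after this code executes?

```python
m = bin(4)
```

bin() returns str representation

str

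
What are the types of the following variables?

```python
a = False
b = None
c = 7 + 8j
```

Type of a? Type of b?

a is bool; b is NoneType

bool, NoneType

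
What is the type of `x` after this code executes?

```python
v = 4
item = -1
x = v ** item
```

int ** negative int returns float

float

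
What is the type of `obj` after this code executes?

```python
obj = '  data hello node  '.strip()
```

str.strip() returns str

str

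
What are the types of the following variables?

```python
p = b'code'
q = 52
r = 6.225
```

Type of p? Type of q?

p is bytes; q is int

bytes, int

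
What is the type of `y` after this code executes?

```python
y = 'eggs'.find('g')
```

str.find() returns int (index, or -1)

int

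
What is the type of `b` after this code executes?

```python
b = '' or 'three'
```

'or' returns first truthy value ('three', which is str)

str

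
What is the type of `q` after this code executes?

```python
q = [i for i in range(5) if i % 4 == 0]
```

A list comprehension [...] produces a list

list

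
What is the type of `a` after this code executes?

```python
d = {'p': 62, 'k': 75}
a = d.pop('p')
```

dict.pop() returns the value (int)

int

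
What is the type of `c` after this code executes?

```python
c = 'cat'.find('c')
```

str.find() returns int (index, or -1)

int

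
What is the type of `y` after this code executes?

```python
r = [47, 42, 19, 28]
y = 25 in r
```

'in' operator returns bool

bool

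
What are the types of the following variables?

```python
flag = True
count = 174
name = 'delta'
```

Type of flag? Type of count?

flag is bool; count is int

bool, int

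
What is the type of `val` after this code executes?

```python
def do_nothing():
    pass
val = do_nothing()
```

A function with no return statement returns None

NoneType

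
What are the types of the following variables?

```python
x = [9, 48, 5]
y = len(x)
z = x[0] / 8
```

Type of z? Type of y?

int / int returns float; len() returns int

float, int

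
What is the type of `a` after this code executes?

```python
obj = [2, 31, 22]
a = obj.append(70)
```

list.append() returns None (mutates in place)

NoneType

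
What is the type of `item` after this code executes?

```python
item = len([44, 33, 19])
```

len() always returns int

int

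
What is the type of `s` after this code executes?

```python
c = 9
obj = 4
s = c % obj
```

int % int returns int (9 % 4 = 1)

int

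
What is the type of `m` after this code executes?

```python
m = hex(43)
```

hex() returns str representation

str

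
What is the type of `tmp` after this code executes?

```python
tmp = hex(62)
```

hex() returns str representation

str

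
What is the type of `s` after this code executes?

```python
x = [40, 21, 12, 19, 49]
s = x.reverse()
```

list.reverse() returns None

NoneType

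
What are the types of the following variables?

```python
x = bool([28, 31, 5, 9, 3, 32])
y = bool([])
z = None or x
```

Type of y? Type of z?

bool() returns bool; None or <bool> returns the bool

bool, bool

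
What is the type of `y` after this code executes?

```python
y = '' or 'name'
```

'or' returns first truthy value ('name', which is str)

str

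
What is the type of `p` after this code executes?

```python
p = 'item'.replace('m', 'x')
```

str.replace() returns str

str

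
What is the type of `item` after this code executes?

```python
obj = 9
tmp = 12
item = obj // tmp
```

int // int returns int (9 // 12 = 0)

int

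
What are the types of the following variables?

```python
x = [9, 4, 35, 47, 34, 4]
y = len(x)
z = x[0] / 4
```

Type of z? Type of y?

int / int returns float; len() returns int

float, int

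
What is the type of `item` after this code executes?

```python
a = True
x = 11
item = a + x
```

bool + int returns int (True is 1, so 1 + 11 = 12)

int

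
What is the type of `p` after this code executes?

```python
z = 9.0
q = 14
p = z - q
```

float - int returns float (9.0 - 14 = -5.0)

float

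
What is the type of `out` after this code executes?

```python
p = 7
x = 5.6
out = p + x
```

int + float returns float (7 + 5.6 = 12.6)

float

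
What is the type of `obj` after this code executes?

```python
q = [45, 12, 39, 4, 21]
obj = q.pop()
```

list.pop() returns the popped element (int here)

int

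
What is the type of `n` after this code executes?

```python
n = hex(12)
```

hex() returns str representation

str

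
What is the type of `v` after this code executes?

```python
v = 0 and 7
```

'and' returns the first falsy value (0, which is int)

int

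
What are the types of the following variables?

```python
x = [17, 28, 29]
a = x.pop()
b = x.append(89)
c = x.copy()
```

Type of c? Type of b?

list.copy() returns list; list.append() returns None

list, NoneType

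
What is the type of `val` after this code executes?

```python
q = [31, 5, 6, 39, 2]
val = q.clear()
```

list.clear() returns None

NoneType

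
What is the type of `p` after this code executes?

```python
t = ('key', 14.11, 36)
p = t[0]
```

Index 0 of tuple is 'key' which is str

str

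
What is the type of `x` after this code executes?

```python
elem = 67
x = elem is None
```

'is' comparison returns bool

bool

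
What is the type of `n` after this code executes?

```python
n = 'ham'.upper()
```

str.upper() returns str

str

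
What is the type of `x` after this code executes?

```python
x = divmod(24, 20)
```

divmod() returns a tuple (quotient, remainder)

tuple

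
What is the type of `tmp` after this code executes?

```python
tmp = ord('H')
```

ord() returns int (Unicode code point)

int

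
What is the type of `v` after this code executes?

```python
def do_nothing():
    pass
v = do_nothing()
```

A function with no return statement returns None

NoneType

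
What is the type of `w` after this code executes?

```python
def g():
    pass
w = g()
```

A function with no return statement returns None

NoneType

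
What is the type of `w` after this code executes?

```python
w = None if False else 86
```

Ternary: condition is False, else branch (86) taken → int

int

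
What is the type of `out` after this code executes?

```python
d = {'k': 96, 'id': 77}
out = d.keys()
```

.keys() returns a dict_keys view object

dict_keys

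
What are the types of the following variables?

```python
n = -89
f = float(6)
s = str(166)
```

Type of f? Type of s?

f is float; s is str

float, str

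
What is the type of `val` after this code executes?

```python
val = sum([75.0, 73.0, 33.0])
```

sum() of floats returns float

float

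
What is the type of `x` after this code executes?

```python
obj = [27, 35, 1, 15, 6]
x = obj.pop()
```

list.pop() returns the popped element (int here)

int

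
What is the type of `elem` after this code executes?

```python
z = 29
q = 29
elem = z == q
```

Equality comparison returns bool

bool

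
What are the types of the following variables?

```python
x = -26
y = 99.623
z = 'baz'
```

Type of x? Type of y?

x is int; y is float

int, float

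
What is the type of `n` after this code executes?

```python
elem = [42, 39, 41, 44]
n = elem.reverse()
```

list.reverse() returns None

NoneType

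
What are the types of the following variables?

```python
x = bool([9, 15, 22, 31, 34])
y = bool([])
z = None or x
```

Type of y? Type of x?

bool() returns bool; bool() returns bool

bool, bool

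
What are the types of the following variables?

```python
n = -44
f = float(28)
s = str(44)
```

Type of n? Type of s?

n is int; s is str

int, str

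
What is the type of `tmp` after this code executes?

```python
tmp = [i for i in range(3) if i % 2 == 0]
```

A list comprehension [...] produces a list

list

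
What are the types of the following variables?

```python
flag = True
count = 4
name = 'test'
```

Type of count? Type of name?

count is int; name is str

int, str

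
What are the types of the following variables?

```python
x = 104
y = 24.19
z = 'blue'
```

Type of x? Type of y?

x is int; y is float

int, float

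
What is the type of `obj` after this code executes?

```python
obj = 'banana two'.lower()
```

str.lower() returns str

str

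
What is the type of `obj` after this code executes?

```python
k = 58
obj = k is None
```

'is' comparison returns bool

bool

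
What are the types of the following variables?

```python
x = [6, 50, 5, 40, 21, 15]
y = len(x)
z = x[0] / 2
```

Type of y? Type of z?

len() returns int; int / int returns float

int, float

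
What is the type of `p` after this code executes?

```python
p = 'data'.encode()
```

str.encode() returns bytes

bytes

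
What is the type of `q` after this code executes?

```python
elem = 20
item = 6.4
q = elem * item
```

int * float returns float (20 * 6.4 = 128.0)

float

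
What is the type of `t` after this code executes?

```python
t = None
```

None has type NoneType

NoneType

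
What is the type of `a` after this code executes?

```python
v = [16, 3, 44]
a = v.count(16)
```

list.count() returns int

int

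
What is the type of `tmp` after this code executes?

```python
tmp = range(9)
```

range() returns a range object

range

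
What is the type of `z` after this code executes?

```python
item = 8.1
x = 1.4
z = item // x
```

float // float returns float (floor division preserves float type)

float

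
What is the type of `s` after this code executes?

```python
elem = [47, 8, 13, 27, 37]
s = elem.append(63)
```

list.append() returns None (mutates in place)

NoneType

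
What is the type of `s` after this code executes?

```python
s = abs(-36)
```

abs() of int returns int

int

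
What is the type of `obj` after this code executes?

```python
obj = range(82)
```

range() returns a range object

range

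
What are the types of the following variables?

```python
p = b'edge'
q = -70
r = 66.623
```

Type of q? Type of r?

q is int; r is float

int, float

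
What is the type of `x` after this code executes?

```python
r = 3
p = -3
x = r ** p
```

int ** negative int returns float

float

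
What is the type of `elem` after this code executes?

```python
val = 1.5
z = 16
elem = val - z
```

float - int returns float (1.5 - 16 = -14.5)

float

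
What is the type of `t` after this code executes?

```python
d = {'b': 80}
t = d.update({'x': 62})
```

dict.update() returns None

NoneType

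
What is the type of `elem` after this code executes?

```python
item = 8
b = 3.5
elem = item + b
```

int + float returns float (8 + 3.5 = 11.5)

float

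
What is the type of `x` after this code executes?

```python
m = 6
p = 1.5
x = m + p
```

int + float returns float (6 + 1.5 = 7.5)

float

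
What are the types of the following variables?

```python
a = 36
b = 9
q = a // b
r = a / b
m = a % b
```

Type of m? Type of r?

int % int returns int; int / int returns float

int, float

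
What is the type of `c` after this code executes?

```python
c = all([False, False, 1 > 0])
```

all() returns bool

bool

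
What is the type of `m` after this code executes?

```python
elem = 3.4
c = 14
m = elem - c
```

float - int returns float (3.4 - 14 = -10.6)

float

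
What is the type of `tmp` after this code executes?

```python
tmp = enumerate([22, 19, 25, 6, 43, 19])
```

enumerate() returns an enumerate iterator object

enumerate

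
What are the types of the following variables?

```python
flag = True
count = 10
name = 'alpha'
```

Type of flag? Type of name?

flag is bool; name is str

bool, str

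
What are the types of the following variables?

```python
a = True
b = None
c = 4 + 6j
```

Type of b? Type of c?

b is NoneType; c is complex

NoneType, complex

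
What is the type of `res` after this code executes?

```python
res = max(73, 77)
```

max() of ints returns int

int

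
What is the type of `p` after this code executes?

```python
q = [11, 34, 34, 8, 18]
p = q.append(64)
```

list.append() returns None (mutates in place)

NoneType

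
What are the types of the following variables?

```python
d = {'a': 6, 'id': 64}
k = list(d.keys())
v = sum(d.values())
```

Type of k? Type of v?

list(...) returns list; sum of int values returns int

list, int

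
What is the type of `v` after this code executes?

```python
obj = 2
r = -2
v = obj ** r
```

int ** negative int returns float

float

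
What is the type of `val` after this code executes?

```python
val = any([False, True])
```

any() returns bool

bool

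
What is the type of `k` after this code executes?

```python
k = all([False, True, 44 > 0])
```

all() returns bool

bool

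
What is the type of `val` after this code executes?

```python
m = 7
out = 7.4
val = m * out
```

int * float returns float (7 * 7.4 = 51.8)

float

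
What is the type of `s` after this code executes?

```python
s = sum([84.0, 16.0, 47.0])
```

sum() of floats returns float

float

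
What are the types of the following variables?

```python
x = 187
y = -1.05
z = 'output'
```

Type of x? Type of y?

x is int; y is float

int, float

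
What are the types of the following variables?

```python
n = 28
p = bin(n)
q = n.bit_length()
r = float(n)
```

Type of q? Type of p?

int.bit_length() returns int; bin() returns str

int, str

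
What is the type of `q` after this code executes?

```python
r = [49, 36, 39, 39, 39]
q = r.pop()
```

list.pop() returns the popped element (int here)

int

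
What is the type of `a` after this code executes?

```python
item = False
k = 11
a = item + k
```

bool + int returns int (False is 0, so 0 + 11 = 11)

int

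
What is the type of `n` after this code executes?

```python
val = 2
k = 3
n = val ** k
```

int ** positive int returns int (2 ** 3 = 8)

int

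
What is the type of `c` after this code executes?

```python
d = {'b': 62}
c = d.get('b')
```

dict.get() returns the value (int) when key is found

int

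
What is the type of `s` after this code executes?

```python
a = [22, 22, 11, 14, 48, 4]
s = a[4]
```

Indexing a list of ints returns int (a[4] = 48)

int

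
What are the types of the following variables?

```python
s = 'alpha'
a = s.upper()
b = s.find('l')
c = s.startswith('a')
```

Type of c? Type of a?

str.startswith() returns bool; str.upper() returns str

bool, str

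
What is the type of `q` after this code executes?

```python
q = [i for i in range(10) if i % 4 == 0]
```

A list comprehension [...] produces a list

list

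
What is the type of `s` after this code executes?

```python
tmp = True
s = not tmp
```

'not' always returns bool

bool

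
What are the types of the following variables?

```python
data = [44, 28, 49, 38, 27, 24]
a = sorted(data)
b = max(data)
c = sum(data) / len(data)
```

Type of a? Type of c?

sorted() returns list; int / int returns float

list, float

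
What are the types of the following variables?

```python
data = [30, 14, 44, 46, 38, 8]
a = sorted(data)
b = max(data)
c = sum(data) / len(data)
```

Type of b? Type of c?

max of ints returns int; int / int returns float

int, float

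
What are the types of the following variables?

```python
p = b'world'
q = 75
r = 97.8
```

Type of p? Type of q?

p is bytes; q is int

bytes, int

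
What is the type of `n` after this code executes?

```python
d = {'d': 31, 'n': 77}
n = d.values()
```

.values() returns a dict_values view object

dict_values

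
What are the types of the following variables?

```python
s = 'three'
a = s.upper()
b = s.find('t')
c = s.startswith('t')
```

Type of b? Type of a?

str.find() returns int; str.upper() returns str

int, str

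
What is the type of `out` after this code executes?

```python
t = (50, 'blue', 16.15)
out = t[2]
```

Index 2 of tuple is 16.15 which is float

float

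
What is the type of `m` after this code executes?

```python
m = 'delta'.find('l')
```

str.find() returns int (index, or -1)

int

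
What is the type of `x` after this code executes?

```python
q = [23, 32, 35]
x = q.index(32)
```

list.index() returns int

int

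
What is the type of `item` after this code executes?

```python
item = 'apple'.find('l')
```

str.find() returns int (index, or -1)

int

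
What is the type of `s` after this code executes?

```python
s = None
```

None has type NoneType

NoneType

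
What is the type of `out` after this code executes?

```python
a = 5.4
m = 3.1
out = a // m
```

float // float returns float (floor division preserves float type)

float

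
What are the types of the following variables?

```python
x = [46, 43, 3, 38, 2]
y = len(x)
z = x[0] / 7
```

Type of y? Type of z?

len() returns int; int / int returns float

int, float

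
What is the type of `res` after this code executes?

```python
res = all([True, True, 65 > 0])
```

all() returns bool

bool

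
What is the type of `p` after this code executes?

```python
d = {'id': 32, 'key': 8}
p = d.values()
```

.values() returns a dict_values view object

dict_values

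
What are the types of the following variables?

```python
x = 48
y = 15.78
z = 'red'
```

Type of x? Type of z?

x is int; z is str

int, str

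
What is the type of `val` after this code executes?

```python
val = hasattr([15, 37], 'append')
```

hasattr() returns bool

bool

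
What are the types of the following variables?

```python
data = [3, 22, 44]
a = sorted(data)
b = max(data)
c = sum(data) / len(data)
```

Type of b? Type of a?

max of ints returns int; sorted() returns list

int, list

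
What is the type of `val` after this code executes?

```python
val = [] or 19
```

'or' returns first truthy value (19, which is int)

int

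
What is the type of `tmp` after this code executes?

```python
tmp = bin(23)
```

bin() returns str representation

str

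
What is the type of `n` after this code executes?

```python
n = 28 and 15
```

'and' returns the last value when all truthy (15, which is int)

int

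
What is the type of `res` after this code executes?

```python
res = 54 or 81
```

'or' returns the first truthy value (54, which is int)

int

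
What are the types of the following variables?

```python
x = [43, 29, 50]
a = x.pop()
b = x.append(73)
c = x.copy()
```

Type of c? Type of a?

list.copy() returns list; list.pop() returns the element (int)

list, int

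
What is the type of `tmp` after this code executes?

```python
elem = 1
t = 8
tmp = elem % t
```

int % int returns int (1 % 8 = 1)

int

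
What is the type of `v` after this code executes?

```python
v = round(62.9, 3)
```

round() with ndigits arg returns float

float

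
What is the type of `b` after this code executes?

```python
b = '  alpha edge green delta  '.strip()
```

str.strip() returns str

str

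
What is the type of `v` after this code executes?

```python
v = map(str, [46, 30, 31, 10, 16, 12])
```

map() returns a map iterator object

map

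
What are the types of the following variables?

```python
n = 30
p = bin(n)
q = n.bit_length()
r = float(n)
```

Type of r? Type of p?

float() returns float; bin() returns str

float, str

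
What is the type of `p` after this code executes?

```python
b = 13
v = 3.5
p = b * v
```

int * float returns float (13 * 3.5 = 45.5)

float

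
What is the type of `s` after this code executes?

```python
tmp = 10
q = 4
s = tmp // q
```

int // int returns int (10 // 4 = 2)

int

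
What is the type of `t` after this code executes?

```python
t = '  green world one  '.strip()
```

str.strip() returns str

str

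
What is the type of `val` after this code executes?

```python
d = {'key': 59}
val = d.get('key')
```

dict.get() returns the value (int) when key is found

int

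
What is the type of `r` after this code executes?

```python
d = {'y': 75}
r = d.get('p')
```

dict.get() returns None when key 'p' is not found and no default given

NoneType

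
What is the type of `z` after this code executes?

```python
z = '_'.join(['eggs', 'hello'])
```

str.join() returns str

str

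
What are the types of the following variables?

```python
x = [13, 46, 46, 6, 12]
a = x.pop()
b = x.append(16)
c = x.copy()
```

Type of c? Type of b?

list.copy() returns list; list.append() returns None

list, NoneType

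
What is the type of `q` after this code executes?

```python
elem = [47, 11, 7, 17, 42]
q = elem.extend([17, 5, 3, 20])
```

list.extend() returns None

NoneType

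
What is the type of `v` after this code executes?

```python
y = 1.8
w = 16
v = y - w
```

float - int returns float (1.8 - 16 = -14.2)

float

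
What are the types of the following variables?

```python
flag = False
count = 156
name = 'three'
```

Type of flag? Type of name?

flag is bool; name is str

bool, str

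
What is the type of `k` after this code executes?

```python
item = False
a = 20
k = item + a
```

bool + int returns int (False is 0, so 0 + 20 = 20)

int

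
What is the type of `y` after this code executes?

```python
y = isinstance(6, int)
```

isinstance() returns bool

bool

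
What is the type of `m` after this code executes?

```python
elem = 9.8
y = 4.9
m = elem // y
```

float // float returns float (floor division preserves float type)

float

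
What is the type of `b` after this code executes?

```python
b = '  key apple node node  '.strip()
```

str.strip() returns str

str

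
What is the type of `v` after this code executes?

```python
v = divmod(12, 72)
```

divmod() returns a tuple (quotient, remainder)

tuple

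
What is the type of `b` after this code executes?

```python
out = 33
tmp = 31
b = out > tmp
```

Comparison operators return bool

bool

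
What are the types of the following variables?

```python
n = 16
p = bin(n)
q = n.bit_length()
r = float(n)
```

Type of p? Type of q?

bin() returns str; int.bit_length() returns int

str, int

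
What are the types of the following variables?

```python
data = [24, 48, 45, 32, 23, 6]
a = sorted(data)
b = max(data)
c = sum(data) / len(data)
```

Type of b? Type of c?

max of ints returns int; int / int returns float

int, float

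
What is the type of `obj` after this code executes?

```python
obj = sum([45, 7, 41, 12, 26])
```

sum() of ints returns int

int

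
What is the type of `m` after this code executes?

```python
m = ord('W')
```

ord() returns int (Unicode code point)

int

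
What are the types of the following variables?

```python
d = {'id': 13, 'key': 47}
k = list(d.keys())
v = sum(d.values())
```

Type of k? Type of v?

list(...) returns list; sum of int values returns int

list, int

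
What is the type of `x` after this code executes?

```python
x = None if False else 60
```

Ternary: condition is False, else branch (60) taken → int

int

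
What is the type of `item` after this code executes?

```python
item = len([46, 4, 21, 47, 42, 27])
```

len() always returns int

int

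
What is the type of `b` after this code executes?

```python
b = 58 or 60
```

'or' returns the first truthy value (58, which is int)

int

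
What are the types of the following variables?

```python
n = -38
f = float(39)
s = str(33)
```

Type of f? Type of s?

f is float; s is str

float, str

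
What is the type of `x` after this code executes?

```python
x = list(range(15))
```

list(range(...)) returns list

list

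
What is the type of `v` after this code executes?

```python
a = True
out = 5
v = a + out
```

bool + int returns int (True is 1, so 1 + 5 = 6)

int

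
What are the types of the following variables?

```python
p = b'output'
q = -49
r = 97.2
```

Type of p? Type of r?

p is bytes; r is float

bytes, float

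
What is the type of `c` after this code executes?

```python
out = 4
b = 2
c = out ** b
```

int ** positive int returns int (4 ** 2 = 16)

int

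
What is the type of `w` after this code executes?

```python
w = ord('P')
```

ord() returns int (Unicode code point)

int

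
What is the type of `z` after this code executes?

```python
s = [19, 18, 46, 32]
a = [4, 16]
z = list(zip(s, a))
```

list(zip(...)) returns a list of tuples

list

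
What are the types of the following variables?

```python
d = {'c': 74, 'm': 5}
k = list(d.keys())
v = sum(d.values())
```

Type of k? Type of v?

list(...) returns list; sum of int values returns int

list, int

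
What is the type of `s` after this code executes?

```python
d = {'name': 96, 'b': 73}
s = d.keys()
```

.keys() returns a dict_keys view object

dict_keys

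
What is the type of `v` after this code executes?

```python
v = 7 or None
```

'or' returns first truthy value (7, int)

int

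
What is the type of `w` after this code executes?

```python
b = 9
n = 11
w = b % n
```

int % int returns int (9 % 11 = 9)

int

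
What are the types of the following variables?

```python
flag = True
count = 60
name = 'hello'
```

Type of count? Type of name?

count is int; name is str

int, str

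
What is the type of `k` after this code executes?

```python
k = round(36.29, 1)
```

round() with ndigits arg returns float

float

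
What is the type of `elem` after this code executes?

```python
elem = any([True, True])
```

any() returns bool

bool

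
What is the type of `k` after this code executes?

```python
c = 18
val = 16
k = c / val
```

int / int always returns float in Python 3 (18 / 16 = 1.125)

float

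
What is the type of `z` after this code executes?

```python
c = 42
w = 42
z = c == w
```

Equality comparison returns bool

bool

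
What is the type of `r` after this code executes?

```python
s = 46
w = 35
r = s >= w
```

Comparison operators return bool

bool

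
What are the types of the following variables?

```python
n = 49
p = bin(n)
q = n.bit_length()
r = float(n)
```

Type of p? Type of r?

bin() returns str; float() returns float

str, float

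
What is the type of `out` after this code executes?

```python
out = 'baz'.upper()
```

str.upper() returns str

str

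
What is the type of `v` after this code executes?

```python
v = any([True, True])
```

any() returns bool

bool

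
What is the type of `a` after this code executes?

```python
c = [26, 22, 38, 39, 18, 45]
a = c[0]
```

Indexing a list of ints returns int (c[0] = 26)

int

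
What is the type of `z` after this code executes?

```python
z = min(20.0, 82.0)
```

min() of floats returns float

float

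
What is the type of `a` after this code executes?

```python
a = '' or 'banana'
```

'or' returns first truthy value ('banana', which is str)

str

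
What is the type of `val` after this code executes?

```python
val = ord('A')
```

ord() returns int (Unicode code point)

int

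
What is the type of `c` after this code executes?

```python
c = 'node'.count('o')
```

str.count() returns int

int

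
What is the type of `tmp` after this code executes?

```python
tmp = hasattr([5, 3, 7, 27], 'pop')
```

hasattr() returns bool

bool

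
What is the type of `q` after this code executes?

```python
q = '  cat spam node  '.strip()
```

str.strip() returns str

str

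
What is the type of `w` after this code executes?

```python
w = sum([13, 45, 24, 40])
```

sum() of ints returns int

int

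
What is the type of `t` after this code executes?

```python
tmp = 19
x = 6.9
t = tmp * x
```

int * float returns float (19 * 6.9 = 131.1)

float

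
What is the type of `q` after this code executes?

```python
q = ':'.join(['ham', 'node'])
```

str.join() returns str

str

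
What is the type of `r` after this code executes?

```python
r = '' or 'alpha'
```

'or' returns first truthy value ('alpha', which is str)

str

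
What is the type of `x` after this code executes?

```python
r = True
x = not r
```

'not' always returns bool

bool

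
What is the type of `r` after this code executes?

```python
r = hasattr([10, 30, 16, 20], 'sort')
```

hasattr() returns bool

bool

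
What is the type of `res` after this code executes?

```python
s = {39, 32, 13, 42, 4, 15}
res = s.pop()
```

Popping from a set of ints returns int

int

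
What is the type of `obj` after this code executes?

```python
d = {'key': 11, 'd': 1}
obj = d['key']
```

Accessing dict[str, int] with key 'key' returns int value 11

int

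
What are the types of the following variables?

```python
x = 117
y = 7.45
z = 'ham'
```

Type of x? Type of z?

x is int; z is str

int, str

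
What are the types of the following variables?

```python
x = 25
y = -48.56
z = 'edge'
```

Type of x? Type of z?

x is int; z is str

int, str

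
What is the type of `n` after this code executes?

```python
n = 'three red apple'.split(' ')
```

str.split() returns list

list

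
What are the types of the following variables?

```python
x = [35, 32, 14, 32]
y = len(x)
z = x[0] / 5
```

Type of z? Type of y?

int / int returns float; len() returns int

float, int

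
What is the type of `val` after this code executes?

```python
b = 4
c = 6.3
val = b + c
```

int + float returns float (4 + 6.3 = 10.3)

float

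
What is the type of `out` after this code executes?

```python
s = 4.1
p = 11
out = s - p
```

float - int returns float (4.1 - 11 = -6.9)

float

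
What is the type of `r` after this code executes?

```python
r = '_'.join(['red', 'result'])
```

str.join() returns str

str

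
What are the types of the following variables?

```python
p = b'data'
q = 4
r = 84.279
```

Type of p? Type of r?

p is bytes; r is float

bytes, float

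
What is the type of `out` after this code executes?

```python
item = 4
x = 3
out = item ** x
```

int ** positive int returns int (4 ** 3 = 64)

int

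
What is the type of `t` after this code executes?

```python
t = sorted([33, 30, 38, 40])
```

sorted() always returns list

list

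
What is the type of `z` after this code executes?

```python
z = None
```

None has type NoneType

NoneType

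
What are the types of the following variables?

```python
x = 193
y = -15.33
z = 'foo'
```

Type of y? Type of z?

y is float; z is str

float, str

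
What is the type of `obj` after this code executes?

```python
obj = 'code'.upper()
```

str.upper() returns str

str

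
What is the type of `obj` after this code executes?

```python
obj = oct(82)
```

oct() returns str representation

str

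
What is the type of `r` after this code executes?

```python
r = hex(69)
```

hex() returns str representation

str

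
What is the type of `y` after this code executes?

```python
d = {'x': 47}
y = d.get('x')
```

dict.get() returns the value (int) when key is found

int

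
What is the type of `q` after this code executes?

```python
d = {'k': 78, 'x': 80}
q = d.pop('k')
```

dict.pop() returns the value (int)

int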